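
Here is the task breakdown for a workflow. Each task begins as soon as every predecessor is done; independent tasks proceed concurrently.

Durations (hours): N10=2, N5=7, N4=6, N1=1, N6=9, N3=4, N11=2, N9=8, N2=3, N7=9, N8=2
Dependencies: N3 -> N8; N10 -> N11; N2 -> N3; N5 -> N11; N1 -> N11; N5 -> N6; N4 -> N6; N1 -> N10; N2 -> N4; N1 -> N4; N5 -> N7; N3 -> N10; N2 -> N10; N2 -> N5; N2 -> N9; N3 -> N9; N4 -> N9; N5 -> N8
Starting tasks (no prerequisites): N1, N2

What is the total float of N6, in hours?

Critical path: N2→N5→N6 = 3+7+9 = 19, so the finish is 19 hours.
The longest chain containing N6 totals 19 hours.
So N6 can slip 19 − 19 = 0 hours.

0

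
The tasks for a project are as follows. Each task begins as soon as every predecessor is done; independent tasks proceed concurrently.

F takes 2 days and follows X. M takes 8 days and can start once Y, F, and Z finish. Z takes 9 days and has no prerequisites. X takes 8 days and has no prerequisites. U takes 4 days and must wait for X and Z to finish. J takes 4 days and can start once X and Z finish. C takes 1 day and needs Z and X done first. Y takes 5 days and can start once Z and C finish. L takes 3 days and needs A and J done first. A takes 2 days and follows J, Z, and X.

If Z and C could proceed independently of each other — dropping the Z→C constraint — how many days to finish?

22

With the dependency in place, Z→C→Y→M = 9+1+5+8 = 23 sets the finish at 23 days.
Without Z→C, C's earliest start moves from 9 to 8.
The longest chain is now X→C→Y→M = 8+1+5+8 = 22, so the plan takes 22 days.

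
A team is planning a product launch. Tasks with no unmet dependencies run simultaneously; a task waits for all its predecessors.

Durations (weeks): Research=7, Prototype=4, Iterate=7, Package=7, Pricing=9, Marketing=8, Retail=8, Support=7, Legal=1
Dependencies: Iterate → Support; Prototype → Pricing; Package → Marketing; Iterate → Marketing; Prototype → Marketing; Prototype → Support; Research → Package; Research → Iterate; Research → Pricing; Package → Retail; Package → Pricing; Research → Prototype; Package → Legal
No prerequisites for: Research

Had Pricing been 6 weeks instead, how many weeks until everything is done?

As given, the longest chain is Research→Package→Pricing = 7+7+9 = 23, so the finish is 23 weeks.
Pricing lies on that path, so at 6 weeks the path becomes 20 weeks.
The binding chain switches to Research→Iterate→Marketing = 7+7+8 = 22; finish 22 weeks.

22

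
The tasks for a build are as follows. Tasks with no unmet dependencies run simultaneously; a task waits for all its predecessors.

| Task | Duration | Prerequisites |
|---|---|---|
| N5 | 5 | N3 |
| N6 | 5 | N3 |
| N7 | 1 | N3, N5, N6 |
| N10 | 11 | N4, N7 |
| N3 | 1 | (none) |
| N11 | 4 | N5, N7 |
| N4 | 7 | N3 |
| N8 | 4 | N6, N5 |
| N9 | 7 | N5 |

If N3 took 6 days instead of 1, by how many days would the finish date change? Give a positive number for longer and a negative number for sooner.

5

As given, the longest chain is N3→N4→N10 = 1+7+11 = 19, so the finish is 19 days.
Since N3 is critical, the +5 change carries straight to that chain (now 24 days).
No other chain overtakes it, so the finish is 24 days.
Change in finish: 24 − 19 = +5 days.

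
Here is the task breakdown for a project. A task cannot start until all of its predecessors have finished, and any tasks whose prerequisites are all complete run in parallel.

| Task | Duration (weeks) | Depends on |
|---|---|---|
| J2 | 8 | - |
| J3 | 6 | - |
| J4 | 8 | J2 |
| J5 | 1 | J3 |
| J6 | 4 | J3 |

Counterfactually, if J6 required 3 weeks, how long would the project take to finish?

As given, the longest chain is J2→J4 = 8+8 = 16, so the finish is 16 weeks.
The longest path through J6 is only 10 weeks, so J6 has float 6.
The critical path is still J2→J4; finish is now 16 weeks.

16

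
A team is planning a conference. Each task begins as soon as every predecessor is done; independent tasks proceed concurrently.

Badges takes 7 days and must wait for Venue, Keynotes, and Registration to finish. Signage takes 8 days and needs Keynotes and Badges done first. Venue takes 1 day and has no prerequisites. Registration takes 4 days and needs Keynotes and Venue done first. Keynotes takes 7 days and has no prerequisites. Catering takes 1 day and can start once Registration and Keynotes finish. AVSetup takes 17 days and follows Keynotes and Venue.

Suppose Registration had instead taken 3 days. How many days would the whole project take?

Critical path before the change: Keynotes→Registration→Badges→Signage = 7+4+7+8 = 26 giving 26 days.
Since Registration is critical, the -1 change carries straight to that chain (now 25 days).
That remains the longest chain; total 25 days.

25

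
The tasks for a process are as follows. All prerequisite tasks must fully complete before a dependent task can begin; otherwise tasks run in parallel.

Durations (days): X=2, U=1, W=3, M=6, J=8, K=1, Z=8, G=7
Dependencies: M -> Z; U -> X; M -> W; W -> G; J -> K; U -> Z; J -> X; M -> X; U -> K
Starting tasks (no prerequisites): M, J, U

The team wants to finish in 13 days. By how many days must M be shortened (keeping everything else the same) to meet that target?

3

Current finish: 16 days; target: 13.
M is on every critical path, so each day cut from M cuts the finish by one (this holds down to a finish of 11).
Need 16 − 13 = 3 days off M → M becomes 3 days, finish becomes 13.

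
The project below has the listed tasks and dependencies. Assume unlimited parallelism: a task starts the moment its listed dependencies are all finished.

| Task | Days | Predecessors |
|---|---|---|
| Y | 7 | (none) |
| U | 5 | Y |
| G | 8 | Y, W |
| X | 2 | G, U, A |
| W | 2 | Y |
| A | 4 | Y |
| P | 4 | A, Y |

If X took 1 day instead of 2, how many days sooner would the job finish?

Actual critical path: Y→W→G→X = 7+2+8+2 = 19 ⇒ 19 days.
X lies on that path, so at 1 day the path becomes 18 days.
No other chain overtakes it, so the finish is 18 days.
Change in finish: 18 − 19 = -1 days.

1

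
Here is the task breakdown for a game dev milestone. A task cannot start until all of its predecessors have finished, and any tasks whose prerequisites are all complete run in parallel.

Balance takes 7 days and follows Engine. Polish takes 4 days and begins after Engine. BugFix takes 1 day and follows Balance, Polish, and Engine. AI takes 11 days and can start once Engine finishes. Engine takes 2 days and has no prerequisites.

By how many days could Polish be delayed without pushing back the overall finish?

6

Engine→AI = 2+11 = 13 sets the makespan at 13 days.
Polish finishes as early as 6 and must finish by 12.
Float = 13 − 7 = 6.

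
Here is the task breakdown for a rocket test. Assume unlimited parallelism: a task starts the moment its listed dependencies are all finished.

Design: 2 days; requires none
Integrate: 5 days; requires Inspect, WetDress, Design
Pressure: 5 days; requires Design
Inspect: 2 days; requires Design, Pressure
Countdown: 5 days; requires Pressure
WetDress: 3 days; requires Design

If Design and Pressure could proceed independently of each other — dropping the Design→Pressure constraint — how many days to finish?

Before: longest chain Design→Pressure→Inspect→Integrate = 2+5+2+5 = 14, finish 14.
Without Design→Pressure, Pressure's earliest start moves from 2 to 0.
After: Pressure→Inspect→Integrate = 5+2+5 = 12 → 12 days.

12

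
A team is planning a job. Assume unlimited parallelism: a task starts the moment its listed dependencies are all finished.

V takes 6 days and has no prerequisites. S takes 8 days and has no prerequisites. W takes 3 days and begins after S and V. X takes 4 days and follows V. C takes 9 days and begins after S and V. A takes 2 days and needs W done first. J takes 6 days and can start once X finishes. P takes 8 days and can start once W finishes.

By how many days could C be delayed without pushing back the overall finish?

The longest chain is S→W→P = 8+3+8 = 19; overall finish 19 days.
C finishes as early as 17 and must finish by 19.
So C can slip 19 − 17 = 2 days.

2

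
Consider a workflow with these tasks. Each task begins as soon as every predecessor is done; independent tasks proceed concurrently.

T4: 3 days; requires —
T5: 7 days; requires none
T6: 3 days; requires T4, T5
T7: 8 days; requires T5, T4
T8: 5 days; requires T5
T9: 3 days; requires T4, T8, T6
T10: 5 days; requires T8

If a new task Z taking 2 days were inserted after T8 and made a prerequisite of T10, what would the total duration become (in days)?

19

Originally the schedule takes 17 days.
With Z inserted, T10 now waits for max(T8, Z).
New critical path: T5→T8→Z→T10 = 7+5+2+5 = 19 ⇒ 19 days.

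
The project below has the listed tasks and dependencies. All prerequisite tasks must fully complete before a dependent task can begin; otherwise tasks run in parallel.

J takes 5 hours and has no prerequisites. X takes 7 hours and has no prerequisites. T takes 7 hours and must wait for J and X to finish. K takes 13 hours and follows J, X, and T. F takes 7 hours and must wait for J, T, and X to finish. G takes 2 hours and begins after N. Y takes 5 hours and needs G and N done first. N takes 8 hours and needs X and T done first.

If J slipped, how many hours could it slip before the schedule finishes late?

2

X→T→N→G→Y = 7+7+8+2+5 = 29 sets the makespan at 29 hours.
J finishes as early as 5 and must finish by 7.
So J can slip 7 − 5 = 2 hours.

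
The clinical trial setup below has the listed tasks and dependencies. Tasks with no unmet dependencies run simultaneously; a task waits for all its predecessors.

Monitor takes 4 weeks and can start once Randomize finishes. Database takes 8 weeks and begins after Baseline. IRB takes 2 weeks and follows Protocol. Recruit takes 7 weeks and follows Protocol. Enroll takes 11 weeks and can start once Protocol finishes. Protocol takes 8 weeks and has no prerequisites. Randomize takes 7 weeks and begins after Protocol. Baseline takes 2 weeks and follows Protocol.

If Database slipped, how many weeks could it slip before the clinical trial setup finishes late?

The longest chain is Protocol→Randomize→Monitor = 8+7+4 = 19; overall finish 19 weeks.
Longest path through Database: 18 weeks (earliest finish 18, latest finish 19).
Slack of Database = 11 − 10 = 1 week.

1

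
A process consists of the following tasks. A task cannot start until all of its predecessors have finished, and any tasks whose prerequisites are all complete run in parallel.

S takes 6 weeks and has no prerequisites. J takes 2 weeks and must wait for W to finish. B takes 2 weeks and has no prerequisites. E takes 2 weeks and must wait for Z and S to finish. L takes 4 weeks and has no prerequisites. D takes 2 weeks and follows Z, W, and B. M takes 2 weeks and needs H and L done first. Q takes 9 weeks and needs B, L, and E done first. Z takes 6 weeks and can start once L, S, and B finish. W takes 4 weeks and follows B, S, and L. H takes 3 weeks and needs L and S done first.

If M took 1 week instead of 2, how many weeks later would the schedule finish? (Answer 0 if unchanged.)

Actual critical path: S→Z→E→Q = 6+6+2+9 = 23 ⇒ 23 weeks.
M has 12 weeks of float (longest path through it is 11).
That remains the longest chain; total 23 weeks.
Change in finish: 23 − 23 = +0 weeks.

0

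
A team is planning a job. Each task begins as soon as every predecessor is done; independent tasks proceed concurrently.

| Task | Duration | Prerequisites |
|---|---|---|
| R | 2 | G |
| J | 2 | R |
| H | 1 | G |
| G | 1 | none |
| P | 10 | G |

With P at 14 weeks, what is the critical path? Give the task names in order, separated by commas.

G, P

Baseline: G→P = 1+10 = 11 → 11 weeks.
P lies on that path, so at 14 weeks the path becomes 15 weeks.
That remains the longest chain; total 15 weeks.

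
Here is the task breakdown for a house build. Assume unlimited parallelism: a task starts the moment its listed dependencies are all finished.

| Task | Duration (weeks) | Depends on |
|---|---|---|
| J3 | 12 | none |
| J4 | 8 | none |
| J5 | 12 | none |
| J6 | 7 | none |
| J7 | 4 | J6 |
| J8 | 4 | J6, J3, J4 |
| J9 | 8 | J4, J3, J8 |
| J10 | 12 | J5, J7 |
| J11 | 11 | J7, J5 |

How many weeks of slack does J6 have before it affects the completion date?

The longest chain is J3→J8→J9 = 12+4+8 = 24; overall finish 24 weeks.
Longest path through J6: 23 weeks (earliest finish 7, latest finish 8).
So J6 can slip 8 − 7 = 1 week.

1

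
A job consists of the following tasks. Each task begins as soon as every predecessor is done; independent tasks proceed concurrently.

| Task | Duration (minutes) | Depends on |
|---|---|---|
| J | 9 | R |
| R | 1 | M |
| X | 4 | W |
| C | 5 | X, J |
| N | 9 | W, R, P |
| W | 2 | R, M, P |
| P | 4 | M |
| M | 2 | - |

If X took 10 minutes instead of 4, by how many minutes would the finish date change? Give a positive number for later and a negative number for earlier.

6

The binding path is M→P→W→X→C = 2+4+2+4+5 = 17; finish at 17 minutes.
X is on the critical path; changing it to 10 makes that path 23 minutes.
That remains the longest chain; total 23 minutes.
Change in finish: 23 − 17 = +6 minutes.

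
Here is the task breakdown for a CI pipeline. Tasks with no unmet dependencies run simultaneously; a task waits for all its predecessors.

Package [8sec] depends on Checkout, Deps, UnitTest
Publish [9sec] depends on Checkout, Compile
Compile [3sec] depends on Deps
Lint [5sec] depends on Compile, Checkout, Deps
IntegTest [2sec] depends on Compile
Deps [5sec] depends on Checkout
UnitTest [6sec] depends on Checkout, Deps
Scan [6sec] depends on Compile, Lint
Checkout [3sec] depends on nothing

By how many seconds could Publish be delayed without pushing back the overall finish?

Checkout→Deps→Compile→Lint→Scan = 3+5+3+5+6 = 22 sets the makespan at 22 seconds.
The longest chain containing Publish totals 20 seconds.
Slack of Publish = 13 − 11 = 2 seconds.

2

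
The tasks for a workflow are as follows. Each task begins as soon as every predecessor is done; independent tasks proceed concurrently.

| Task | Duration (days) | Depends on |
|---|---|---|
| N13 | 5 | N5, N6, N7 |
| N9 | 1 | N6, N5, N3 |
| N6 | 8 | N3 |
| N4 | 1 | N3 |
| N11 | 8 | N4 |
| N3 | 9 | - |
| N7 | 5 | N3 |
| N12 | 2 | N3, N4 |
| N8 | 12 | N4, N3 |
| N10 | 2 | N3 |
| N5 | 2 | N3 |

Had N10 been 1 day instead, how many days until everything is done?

Critical path before the change: N3→N4→N8 = 9+1+12 = 22 giving 22 days.
N10 is off the critical path — its longest chain is 11 days, giving 11 of slack.
That remains the longest chain; total 22 days.

22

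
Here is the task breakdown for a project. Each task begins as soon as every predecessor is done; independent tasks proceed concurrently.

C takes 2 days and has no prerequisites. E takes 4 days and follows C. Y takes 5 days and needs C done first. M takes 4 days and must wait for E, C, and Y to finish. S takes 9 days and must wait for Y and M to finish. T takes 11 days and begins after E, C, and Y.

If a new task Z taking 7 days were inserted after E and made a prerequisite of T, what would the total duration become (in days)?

Originally the job takes 20 days.
With Z inserted, T now waits for max(E, C, Y, Z).
New critical path: C→E→Z→T = 2+4+7+11 = 24 ⇒ 24 days.

24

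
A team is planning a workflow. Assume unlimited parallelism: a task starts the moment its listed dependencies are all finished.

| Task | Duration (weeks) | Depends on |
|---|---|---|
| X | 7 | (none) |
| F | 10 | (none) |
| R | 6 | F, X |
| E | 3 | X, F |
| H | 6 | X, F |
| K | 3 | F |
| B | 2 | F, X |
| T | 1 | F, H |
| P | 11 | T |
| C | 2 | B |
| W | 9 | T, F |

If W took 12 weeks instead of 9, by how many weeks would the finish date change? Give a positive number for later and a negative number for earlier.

1

As given, the longest chain is F→H→T→P = 10+6+1+11 = 28, so the finish is 28 weeks.
W is off the critical path — its longest chain is 26 weeks, giving 2 of slack.
Now F→H→T→W = 10+6+1+12 = 29 is longest, so the finish becomes 29 weeks.
Change in finish: 29 − 28 = +1 weeks.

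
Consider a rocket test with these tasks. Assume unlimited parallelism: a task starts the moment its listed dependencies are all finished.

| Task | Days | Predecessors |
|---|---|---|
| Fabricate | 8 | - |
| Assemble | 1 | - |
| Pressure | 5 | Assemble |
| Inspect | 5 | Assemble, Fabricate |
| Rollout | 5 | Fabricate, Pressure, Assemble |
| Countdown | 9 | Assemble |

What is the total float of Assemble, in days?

2

Fabricate→Inspect = 8+5 = 13 sets the makespan at 13 days.
Assemble finishes as early as 1 and must finish by 3.
Float = 13 − 11 = 2.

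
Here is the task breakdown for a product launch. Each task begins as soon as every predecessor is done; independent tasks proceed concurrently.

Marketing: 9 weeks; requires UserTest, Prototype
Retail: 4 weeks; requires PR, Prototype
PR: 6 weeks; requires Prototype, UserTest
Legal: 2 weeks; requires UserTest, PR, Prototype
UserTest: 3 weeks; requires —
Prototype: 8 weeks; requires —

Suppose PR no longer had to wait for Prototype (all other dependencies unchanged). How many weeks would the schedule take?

Original critical path: Prototype→PR→Retail = 8+6+4 = 18 ⇒ 18 weeks.
Without Prototype→PR, PR's earliest start moves from 8 to 3.
New critical path: Prototype→Marketing = 8+9 = 17 ⇒ 17 weeks.

17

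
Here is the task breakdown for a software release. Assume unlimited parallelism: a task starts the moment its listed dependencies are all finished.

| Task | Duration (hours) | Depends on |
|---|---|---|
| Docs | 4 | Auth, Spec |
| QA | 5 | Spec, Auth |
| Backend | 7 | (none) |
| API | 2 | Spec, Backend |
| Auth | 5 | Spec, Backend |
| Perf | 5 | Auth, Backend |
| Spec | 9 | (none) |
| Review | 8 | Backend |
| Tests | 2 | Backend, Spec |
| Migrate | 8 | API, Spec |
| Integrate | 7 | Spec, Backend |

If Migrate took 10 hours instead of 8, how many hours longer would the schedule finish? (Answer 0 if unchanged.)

The binding path is Spec→API→Migrate = 9+2+8 = 19; finish at 19 hours.
Since Migrate is critical, the +2 change carries straight to that chain (now 21 hours).
The critical path is still Spec→API→Migrate; finish is now 21 hours.
Change in finish: 21 − 19 = +2 hours.

2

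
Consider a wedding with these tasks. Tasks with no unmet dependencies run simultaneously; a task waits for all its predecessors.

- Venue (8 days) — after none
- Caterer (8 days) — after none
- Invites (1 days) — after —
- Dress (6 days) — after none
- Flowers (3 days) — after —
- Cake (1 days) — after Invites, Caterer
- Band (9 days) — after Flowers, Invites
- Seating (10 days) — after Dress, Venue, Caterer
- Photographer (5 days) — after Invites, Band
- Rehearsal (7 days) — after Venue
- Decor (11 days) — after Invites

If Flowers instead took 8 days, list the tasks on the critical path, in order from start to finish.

The binding path is Venue→Seating = 8+10 = 18; finish at 18 days.
Flowers has 1 day of float (longest path through it is 17).
New critical path: Flowers→Band→Photographer = 8+9+5 = 22 ⇒ 22 days.

Flowers, Band, Photographer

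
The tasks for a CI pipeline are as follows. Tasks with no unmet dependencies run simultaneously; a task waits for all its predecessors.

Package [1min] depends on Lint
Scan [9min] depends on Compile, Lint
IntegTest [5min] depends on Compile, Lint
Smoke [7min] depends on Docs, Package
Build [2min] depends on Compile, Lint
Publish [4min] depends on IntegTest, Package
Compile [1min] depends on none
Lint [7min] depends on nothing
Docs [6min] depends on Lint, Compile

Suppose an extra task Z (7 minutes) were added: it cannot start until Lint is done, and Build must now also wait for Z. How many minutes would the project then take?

20

Originally the project takes 20 minutes.
With Z inserted, Build now waits for max(Compile, Lint, Z).
New critical path: Lint→Docs→Smoke = 7+6+7 = 20 ⇒ 20 minutes.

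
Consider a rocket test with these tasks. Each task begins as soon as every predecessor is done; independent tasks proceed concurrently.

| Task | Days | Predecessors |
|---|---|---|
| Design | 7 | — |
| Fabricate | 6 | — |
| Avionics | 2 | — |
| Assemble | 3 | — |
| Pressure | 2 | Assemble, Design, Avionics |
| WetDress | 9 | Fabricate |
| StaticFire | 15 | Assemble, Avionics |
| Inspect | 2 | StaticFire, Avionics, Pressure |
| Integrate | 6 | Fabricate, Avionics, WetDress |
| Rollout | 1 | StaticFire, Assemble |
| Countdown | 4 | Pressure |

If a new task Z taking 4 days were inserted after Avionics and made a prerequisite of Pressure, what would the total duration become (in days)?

21

Originally the schedule takes 21 days.
With Z inserted, Pressure now waits for max(Assemble, Design, Avionics, Z).
New critical path: Fabricate→WetDress→Integrate = 6+9+6 = 21 ⇒ 21 days.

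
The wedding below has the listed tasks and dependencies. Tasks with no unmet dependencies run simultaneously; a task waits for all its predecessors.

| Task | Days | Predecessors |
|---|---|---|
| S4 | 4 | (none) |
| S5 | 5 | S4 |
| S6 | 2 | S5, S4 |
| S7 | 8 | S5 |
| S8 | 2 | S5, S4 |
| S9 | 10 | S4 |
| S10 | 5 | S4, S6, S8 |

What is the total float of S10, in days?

1

S4→S5→S7 = 4+5+8 = 17 sets the makespan at 17 days.
Longest path through S10: 16 days (earliest finish 16, latest finish 17).
Float = 17 − 16 = 1.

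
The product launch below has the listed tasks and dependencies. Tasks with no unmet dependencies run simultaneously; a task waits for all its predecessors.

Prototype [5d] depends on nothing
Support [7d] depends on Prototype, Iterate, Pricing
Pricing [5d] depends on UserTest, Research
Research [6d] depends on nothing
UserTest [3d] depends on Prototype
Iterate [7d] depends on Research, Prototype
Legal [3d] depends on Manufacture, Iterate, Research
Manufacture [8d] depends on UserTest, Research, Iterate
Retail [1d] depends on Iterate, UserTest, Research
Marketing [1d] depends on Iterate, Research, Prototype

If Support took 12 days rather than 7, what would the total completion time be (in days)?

25

The binding path is Research→Iterate→Manufacture→Legal = 6+7+8+3 = 24; finish at 24 days.
The longest path through Support is only 20 days, so Support has float 4.
Now Research→Iterate→Support = 6+7+12 = 25 is longest, so the finish becomes 25 days.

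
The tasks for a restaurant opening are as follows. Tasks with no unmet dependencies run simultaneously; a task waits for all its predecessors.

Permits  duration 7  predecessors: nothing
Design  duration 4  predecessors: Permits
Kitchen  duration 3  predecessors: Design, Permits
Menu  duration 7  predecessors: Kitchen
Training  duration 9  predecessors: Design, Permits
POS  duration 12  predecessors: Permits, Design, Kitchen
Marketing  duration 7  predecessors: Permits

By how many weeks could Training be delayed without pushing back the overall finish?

6

The longest chain is Permits→Design→Kitchen→POS = 7+4+3+12 = 26; overall finish 26 weeks.
Training finishes as early as 20 and must finish by 26.
So Training can slip 26 − 20 = 6 weeks.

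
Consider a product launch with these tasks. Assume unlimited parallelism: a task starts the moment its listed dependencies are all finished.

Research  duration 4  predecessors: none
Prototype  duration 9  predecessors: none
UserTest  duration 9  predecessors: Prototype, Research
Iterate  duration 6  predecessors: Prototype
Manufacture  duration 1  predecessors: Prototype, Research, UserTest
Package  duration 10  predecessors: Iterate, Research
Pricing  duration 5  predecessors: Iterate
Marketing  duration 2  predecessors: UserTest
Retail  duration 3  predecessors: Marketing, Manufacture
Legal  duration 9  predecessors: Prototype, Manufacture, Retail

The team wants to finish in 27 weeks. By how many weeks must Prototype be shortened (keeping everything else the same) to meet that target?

Current finish: 32 weeks; target: 27.
Prototype is on every critical path, so each week cut from Prototype cuts the finish by one (this holds down to a finish of 27).
Need 32 − 27 = 5 weeks off Prototype → Prototype becomes 4 weeks, finish becomes 27.

5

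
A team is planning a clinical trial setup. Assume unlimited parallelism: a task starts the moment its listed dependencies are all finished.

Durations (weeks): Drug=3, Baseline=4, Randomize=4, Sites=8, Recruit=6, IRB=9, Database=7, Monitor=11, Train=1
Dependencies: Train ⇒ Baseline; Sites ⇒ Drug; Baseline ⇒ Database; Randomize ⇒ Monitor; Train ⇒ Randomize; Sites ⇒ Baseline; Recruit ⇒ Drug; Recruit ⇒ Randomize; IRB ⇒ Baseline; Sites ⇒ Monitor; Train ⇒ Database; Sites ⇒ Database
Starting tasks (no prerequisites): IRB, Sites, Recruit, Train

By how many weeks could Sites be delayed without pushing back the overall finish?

The longest chain is Recruit→Randomize→Monitor = 6+4+11 = 21; overall finish 21 weeks.
The longest chain containing Sites totals 19 weeks.
Float = 21 − 19 = 2.

2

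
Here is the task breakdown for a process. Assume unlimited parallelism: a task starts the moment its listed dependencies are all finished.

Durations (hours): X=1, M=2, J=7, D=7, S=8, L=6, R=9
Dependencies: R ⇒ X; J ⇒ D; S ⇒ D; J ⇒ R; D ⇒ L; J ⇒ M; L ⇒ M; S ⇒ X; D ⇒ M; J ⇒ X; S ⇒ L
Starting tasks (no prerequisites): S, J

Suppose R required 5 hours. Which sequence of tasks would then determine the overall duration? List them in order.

S, D, L, M

Actual critical path: S→D→L→M = 8+7+6+2 = 23 ⇒ 23 hours.
R has 6 hours of float (longest path through it is 17).
The critical path is still S→D→L→M; finish is now 23 hours.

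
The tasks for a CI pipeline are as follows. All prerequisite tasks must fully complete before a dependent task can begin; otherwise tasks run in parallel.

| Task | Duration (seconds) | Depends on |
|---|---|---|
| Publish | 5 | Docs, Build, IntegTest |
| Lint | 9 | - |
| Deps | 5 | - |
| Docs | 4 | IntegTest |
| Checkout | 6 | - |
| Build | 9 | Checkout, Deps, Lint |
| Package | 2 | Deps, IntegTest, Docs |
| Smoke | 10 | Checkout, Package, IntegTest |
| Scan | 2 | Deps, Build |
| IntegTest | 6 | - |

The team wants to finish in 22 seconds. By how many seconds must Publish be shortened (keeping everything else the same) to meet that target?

Current finish: 23 seconds; target: 22.
Publish is on every critical path, so each second cut from Publish cuts the finish by one (this holds down to a finish of 22).
Need 23 − 22 = 1 second off Publish → Publish becomes 4 seconds, finish becomes 22.

1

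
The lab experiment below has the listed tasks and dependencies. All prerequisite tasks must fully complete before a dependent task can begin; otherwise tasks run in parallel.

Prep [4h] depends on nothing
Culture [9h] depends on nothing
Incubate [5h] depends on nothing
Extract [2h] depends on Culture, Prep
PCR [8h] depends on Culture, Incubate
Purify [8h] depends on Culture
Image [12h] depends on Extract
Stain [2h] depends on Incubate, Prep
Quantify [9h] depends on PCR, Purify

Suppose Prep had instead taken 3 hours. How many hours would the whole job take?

26

Critical path before the change: Culture→PCR→Quantify = 9+8+9 = 26 giving 26 hours.
Prep has 8 hours of float (longest path through it is 18).
That remains the longest chain; total 26 hours.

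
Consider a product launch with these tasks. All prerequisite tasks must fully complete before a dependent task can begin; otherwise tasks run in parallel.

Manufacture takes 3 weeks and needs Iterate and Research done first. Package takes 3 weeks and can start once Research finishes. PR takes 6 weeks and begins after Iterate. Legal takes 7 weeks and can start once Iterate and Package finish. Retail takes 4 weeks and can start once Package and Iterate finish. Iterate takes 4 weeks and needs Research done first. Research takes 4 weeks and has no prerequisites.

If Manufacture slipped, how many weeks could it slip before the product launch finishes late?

Research→Iterate→Legal = 4+4+7 = 15 sets the makespan at 15 weeks.
Manufacture finishes as early as 11 and must finish by 15.
So Manufacture can slip 15 − 11 = 4 weeks.

4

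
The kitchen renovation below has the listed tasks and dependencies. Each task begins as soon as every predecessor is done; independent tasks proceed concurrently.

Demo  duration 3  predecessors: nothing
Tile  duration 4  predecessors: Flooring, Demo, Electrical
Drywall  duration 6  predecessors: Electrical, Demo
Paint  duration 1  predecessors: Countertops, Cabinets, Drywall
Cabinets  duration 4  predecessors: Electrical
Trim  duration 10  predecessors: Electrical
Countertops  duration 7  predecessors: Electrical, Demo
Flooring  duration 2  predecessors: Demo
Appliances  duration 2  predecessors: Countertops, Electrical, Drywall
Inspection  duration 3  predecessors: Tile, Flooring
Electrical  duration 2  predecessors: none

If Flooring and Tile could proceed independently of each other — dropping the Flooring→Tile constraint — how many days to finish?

Before: longest chain Demo→Flooring→Tile→Inspection = 3+2+4+3 = 12, finish 12.
Without Flooring→Tile, Tile's earliest start moves from 5 to 3.
The longest chain is now Demo→Countertops→Appliances = 3+7+2 = 12, so the kitchen renovation takes 12 days.

12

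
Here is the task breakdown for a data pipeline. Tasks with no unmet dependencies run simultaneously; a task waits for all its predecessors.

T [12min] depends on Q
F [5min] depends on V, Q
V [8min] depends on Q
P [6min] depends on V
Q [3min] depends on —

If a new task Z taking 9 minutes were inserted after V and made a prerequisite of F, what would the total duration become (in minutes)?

25

Originally the plan takes 17 minutes.
With Z inserted, F now waits for max(V, Q, Z).
New critical path: Q→V→Z→F = 3+8+9+5 = 25 ⇒ 25 minutes.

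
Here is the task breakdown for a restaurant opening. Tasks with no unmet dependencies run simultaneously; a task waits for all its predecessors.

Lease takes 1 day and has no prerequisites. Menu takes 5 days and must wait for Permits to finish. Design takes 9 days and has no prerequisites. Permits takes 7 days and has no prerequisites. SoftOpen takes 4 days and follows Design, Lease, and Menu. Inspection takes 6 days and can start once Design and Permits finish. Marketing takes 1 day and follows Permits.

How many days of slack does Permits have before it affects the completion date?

0

Permits→Menu→SoftOpen = 7+5+4 = 16 sets the makespan at 16 days.
The longest chain containing Permits totals 16 days.
So Permits can slip 7 − 7 = 0 days.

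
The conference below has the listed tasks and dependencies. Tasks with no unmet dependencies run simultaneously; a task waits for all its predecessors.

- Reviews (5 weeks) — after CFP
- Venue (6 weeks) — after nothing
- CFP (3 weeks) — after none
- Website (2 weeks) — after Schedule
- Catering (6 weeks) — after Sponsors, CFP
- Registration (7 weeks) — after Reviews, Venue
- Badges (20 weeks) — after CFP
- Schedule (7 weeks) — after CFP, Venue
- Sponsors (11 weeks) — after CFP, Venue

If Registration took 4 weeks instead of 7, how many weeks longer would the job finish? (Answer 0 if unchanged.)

0

The binding path is Venue→Sponsors→Catering = 6+11+6 = 23; finish at 23 weeks.
Registration is off the critical path — its longest chain is 15 weeks, giving 8 of slack.
The critical path is still Venue→Sponsors→Catering; finish is now 23 weeks.
Change in finish: 23 − 23 = +0 weeks.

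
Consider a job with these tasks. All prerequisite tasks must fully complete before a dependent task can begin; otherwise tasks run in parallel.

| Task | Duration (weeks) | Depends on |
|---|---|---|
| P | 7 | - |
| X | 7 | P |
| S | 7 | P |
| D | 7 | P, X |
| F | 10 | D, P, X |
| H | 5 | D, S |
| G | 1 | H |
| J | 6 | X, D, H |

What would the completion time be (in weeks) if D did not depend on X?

With the dependency in place, P→X→D→H→J = 7+7+7+5+6 = 32 sets the finish at 32 weeks.
Without X→D, D's earliest start moves from 14 to 7.
After: P→S→H→J = 7+7+5+6 = 25 → 25 weeks.

25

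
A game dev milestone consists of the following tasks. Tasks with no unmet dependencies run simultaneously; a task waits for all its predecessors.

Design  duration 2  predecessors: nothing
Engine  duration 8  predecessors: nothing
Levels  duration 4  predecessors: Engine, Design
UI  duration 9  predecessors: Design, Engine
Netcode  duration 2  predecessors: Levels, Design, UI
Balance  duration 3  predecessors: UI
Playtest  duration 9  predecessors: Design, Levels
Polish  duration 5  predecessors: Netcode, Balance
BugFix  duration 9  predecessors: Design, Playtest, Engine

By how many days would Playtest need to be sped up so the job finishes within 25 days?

Current finish: 30 days; target: 25.
Playtest is on every critical path, so each day cut from Playtest cuts the finish by one (this holds down to a finish of 25).
Need 30 − 25 = 5 days off Playtest → Playtest becomes 4 days, finish becomes 25.

5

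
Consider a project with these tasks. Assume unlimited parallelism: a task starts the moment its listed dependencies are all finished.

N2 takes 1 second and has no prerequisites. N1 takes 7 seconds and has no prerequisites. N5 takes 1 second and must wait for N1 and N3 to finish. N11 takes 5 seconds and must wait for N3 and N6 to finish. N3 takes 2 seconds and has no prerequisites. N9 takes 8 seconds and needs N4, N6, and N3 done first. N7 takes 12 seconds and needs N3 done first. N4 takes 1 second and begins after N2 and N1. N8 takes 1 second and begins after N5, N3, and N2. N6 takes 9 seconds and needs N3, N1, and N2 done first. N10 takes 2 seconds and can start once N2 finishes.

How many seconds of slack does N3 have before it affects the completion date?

N1→N6→N9 = 7+9+8 = 24 sets the makespan at 24 seconds.
N3 finishes as early as 2 and must finish by 7.
Float = 24 − 19 = 5.

5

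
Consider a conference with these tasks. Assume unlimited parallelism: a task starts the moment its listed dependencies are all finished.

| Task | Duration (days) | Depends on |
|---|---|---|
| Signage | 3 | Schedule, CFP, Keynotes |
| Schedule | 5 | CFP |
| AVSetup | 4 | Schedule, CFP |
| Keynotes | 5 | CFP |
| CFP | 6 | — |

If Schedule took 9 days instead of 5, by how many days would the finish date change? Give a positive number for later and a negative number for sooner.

As given, the longest chain is CFP→Schedule→AVSetup = 6+5+4 = 15, so the finish is 15 days.
Schedule is on the critical path; changing it to 9 makes that path 19 days.
No other chain overtakes it, so the finish is 19 days.
Change in finish: 19 − 15 = +4 days.

4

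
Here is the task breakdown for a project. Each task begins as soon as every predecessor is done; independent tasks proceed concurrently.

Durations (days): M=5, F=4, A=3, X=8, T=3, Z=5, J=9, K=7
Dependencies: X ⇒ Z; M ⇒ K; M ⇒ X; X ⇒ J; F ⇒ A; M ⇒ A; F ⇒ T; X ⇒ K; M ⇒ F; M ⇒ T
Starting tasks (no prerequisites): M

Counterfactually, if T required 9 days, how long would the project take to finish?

22

Baseline: M→X→J = 5+8+9 = 22 → 22 days.
The longest path through T is only 12 days, so T has float 10.
The critical path is still M→X→J; finish is now 22 days.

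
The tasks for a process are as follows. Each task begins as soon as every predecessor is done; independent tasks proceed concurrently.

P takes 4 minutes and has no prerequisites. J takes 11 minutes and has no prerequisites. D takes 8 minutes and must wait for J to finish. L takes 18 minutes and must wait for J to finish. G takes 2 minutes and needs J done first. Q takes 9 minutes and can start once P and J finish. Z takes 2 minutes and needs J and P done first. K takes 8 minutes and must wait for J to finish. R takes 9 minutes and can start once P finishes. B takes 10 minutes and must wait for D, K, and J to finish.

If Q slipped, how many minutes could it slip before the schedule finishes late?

J→D→B = 11+8+10 = 29 sets the makespan at 29 minutes.
Longest path through Q: 20 minutes (earliest finish 20, latest finish 29).
So Q can slip 29 − 20 = 9 minutes.

9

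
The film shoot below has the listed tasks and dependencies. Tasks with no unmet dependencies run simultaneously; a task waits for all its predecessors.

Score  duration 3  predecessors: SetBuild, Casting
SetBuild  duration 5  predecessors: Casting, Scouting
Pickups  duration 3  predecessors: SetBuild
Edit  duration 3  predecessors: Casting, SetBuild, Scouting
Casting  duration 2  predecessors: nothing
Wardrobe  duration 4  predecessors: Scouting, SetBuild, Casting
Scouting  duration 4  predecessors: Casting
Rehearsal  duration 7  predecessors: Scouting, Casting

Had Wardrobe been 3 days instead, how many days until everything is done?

The binding path is Casting→Scouting→SetBuild→Wardrobe = 2+4+5+4 = 15; finish at 15 days.
Since Wardrobe is critical, the -1 change carries straight to that chain (now 14 days).
That remains the longest chain; total 14 days.

14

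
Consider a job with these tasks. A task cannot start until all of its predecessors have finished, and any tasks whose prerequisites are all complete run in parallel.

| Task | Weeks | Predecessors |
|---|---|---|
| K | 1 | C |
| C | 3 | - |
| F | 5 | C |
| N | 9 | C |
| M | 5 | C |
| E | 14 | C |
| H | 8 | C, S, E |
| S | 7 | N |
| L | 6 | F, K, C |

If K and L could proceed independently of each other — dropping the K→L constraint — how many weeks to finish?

27

Original critical path: C→N→S→H = 3+9+7+8 = 27 ⇒ 27 weeks.
Dropping K→L doesn't change L's earliest start (8); another predecessor still binds.
After: C→N→S→H = 3+9+7+8 = 27 → 27 weeks.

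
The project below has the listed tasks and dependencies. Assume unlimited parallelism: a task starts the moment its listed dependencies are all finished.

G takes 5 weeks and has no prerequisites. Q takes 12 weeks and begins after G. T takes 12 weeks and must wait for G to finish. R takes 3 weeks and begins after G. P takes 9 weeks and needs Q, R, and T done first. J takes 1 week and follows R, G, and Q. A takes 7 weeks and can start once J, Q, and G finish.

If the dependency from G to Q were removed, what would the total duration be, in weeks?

26

Before: longest chain G→Q→P = 5+12+9 = 26, finish 26.
Without G→Q, Q's earliest start moves from 5 to 0.
The longest chain is now G→T→P = 5+12+9 = 26, so the plan takes 26 weeks.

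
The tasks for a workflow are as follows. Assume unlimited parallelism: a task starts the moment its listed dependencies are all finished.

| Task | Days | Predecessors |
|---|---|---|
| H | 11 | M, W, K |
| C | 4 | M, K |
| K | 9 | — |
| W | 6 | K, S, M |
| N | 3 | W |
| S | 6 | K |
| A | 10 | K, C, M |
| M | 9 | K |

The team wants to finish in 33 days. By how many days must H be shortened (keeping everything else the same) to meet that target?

2

Current finish: 35 days; target: 33.
H is on every critical path, so each day cut from H cuts the finish by one (this holds down to a finish of 32).
Need 35 − 33 = 2 days off H → H becomes 9 days, finish becomes 33.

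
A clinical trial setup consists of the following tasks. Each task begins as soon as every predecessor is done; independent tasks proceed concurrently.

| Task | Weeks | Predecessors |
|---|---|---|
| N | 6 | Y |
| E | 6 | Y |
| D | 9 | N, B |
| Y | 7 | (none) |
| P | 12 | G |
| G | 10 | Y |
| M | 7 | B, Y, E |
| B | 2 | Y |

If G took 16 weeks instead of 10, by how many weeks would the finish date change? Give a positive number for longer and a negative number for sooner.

6

The binding path is Y→G→P = 7+10+12 = 29; finish at 29 weeks.
G lies on that path, so at 16 weeks the path becomes 35 weeks.
The critical path is still Y→G→P; finish is now 35 weeks.
Change in finish: 35 − 29 = +6 weeks.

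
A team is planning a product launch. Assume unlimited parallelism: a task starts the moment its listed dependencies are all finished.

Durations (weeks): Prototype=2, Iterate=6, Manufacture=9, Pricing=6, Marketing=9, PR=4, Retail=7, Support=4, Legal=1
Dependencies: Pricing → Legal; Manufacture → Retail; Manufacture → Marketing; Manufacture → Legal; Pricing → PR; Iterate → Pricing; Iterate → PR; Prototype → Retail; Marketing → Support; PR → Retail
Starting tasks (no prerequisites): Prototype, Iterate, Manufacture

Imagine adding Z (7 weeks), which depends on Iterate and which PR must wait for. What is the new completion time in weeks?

24

Originally the job takes 23 weeks.
With Z inserted, PR now waits for max(Pricing, Iterate, Z).
New critical path: Iterate→Z→PR→Retail = 6+7+4+7 = 24 ⇒ 24 weeks.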